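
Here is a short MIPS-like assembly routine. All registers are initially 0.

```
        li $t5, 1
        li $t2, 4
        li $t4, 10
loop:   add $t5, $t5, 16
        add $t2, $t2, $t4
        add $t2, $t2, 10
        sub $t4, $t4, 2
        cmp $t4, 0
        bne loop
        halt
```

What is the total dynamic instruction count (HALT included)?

li $t5, 1 → $t5=1
li $t2, 4 → $t2=4
li $t4, 10 → $t4=10
add $t5, $t5, 16 → $t5=1+16=17
add $t2, $t2, $t4 → $t2=4+10=14
add $t2, $t2, 10 → $t2=14+10=24
sub $t4, $t4, 2 → $t4=10-2=8
cmp $t4, 0  (cmp 8,0)
bne loop: taken
add $t5, $t5, 16 → $t5=17+16=33
add $t2, $t2, $t4 → $t2=24+8=32
add $t2, $t2, 10 → $t2=32+10=42
sub $t4, $t4, 2 → $t4=8-2=6
cmp $t4, 0  (cmp 6,0)
bne loop: taken
add $t5, $t5, 16 → $t5=33+16=49
add $t2, $t2, $t4 → $t2=42+6=48
add $t2, $t2, 10 → $t2=48+10=58
sub $t4, $t4, 2 → $t4=6-2=4
cmp $t4, 0  (cmp 4,0)
bne loop: taken
add $t5, $t5, 16 → $t5=49+16=65
add $t2, $t2, $t4 → $t2=58+4=62
add $t2, $t2, 10 → $t2=62+10=72
sub $t4, $t4, 2 → $t4=4-2=2
cmp $t4, 0  (cmp 2,0)
bne loop: taken
add $t5, $t5, 16 → $t5=65+16=81
add $t2, $t2, $t4 → $t2=72+2=74
add $t2, $t2, 10 → $t2=74+10=84
sub $t4, $t4, 2 → $t4=2-2=0
cmp $t4, 0  (cmp 0,0)
bne loop: not taken
halt.
Total executed instructions: 34.

34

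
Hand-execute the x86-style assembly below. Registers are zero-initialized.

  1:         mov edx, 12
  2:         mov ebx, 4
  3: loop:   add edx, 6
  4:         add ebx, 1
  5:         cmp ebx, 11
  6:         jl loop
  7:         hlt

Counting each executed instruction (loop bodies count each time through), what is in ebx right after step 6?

5

mov edx, 12 → edx=12
mov ebx, 4 → ebx=4
add edx, 6 → edx=12+6=18
add ebx, 1 → ebx=4+1=5
cmp ebx, 11  (cmp 5,11)
jl loop: taken
After step 6: ebx = 5.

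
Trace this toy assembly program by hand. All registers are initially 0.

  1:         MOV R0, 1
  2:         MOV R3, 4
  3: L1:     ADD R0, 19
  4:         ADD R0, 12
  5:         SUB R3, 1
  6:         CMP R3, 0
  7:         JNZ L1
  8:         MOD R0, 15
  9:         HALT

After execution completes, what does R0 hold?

after MOV R0, 1: R0=1
after MOV R3, 4: R3=4
after ADD R0, 19: R0=1+19=20
after ADD R0, 12: R0=20+12=32
after SUB R3, 1: R3=4-1=3
CMP R3, 0  (cmp 3,0)
JNZ L1: taken
after ADD R0, 19: R0=32+19=51
after ADD R0, 12: R0=51+12=63
after SUB R3, 1: R3=3-1=2
CMP R3, 0  (cmp 2,0)
JNZ L1: taken
after ADD R0, 19: R0=63+19=82
after ADD R0, 12: R0=82+12=94
after SUB R3, 1: R3=2-1=1
CMP R3, 0  (cmp 1,0)
JNZ L1: taken
after ADD R0, 19: R0=94+19=113
after ADD R0, 12: R0=113+12=125
after SUB R3, 1: R3=1-1=0
CMP R3, 0  (cmp 0,0)
JNZ L1: not taken
after MOD R0, 15: R0=125%15=5
halt.

5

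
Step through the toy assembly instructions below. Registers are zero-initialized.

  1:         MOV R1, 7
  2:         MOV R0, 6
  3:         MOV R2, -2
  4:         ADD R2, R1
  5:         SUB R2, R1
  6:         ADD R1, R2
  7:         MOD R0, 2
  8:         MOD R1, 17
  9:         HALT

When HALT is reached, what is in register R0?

0

MOV R1, 7 → R1=7
MOV R0, 6 → R0=6
MOV R2, -2 → R2=-2
ADD R2, R1 → R2=(-2)+7=5
SUB R2, R1 → R2=5-7=-2
ADD R1, R2 → R1=7+(-2)=5
MOD R0, 2 → R0=6%2=0
MOD R1, 17 → R1=5%17=5
halt.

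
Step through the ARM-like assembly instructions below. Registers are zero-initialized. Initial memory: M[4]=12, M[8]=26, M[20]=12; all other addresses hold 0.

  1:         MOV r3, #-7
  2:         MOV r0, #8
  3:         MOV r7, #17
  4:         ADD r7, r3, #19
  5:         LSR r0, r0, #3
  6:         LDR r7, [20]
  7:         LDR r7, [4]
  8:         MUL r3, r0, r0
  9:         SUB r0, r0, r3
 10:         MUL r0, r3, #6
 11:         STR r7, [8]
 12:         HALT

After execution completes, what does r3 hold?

1

after MOV r3, #-7: r3=-7
after MOV r0, #8: r0=8
after MOV r7, #17: r7=17
after ADD r7, r3, #19: r7=(-7)+19=12
after LSR r0, r0, #3: r0=8>>3=1
after LDR r7, [20]: r7=M[20]=12
after LDR r7, [4]: r7=M[4]=12
after MUL r3, r0, r0: r3=1*1=1
after SUB r0, r0, r3: r0=1-1=0
after MUL r0, r3, #6: r0=1*6=6
STR r7, [8] → M[8]=12
halt.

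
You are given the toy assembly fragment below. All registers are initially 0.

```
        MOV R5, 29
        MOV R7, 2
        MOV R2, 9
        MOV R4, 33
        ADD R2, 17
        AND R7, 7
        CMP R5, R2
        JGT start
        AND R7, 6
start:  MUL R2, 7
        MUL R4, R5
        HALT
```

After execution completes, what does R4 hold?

R5=29
R7=2
R2=9
R4=33
R2=9+17=26
R7=2&7=2
CMP R5, R2  (cmp 29,26)
JGT start: taken
R2=26*7=182
R4=33*29=957
halt.

957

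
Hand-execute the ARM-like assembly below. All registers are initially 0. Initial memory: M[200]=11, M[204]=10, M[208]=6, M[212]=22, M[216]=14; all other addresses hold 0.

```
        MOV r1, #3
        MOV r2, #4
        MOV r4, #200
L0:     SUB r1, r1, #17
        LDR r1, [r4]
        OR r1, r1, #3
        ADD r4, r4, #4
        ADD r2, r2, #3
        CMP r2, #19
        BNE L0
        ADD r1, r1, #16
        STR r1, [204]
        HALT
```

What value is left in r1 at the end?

31

after MOV r1, #3: r1=3
after MOV r2, #4: r2=4
after MOV r4, #200: r4=200
after SUB r1, r1, #17: r1=3-17=-14
after LDR r1, [r4]: r1=M[200]=11
after OR r1, r1, #3: r1=11|3=11
after ADD r4, r4, #4: r4=200+4=204
after ADD r2, r2, #3: r2=4+3=7
CMP r2, #19  (cmp 7,19)
BNE L0: taken
after SUB r1, r1, #17: r1=11-17=-6
after LDR r1, [r4]: r1=M[204]=10
after OR r1, r1, #3: r1=10|3=11
after ADD r4, r4, #4: r4=204+4=208
after ADD r2, r2, #3: r2=7+3=10
CMP r2, #19  (cmp 10,19)
BNE L0: taken
after SUB r1, r1, #17: r1=11-17=-6
after LDR r1, [r4]: r1=M[208]=6
after OR r1, r1, #3: r1=6|3=7
after ADD r4, r4, #4: r4=208+4=212
after ADD r2, r2, #3: r2=10+3=13
CMP r2, #19  (cmp 13,19)
BNE L0: taken
after SUB r1, r1, #17: r1=7-17=-10
after LDR r1, [r4]: r1=M[212]=22
after OR r1, r1, #3: r1=22|3=23
after ADD r4, r4, #4: r4=212+4=216
after ADD r2, r2, #3: r2=13+3=16
CMP r2, #19  (cmp 16,19)
BNE L0: taken
after SUB r1, r1, #17: r1=23-17=6
after LDR r1, [r4]: r1=M[216]=14
after OR r1, r1, #3: r1=14|3=15
after ADD r4, r4, #4: r4=216+4=220
after ADD r2, r2, #3: r2=16+3=19
CMP r2, #19  (cmp 19,19)
BNE L0: not taken
after ADD r1, r1, #16: r1=15+16=31
STR r1, [204] → M[204]=31
halt.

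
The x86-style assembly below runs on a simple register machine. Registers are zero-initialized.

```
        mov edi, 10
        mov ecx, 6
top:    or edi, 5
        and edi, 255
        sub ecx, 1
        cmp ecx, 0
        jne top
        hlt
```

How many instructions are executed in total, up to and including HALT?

after mov edi, 10: edi=10
after mov ecx, 6: ecx=6
after or edi, 5: edi=10|5=15
after and edi, 255: edi=15&255=15
after sub ecx, 1: ecx=6-1=5
cmp ecx, 0  (cmp 5,0)
jne top: taken
after or edi, 5: edi=15|5=15
after and edi, 255: edi=15&255=15
after sub ecx, 1: ecx=5-1=4
cmp ecx, 0  (cmp 4,0)
jne top: taken
after or edi, 5: edi=15|5=15
after and edi, 255: edi=15&255=15
after sub ecx, 1: ecx=4-1=3
cmp ecx, 0  (cmp 3,0)
jne top: taken
after or edi, 5: edi=15|5=15
after and edi, 255: edi=15&255=15
after sub ecx, 1: ecx=3-1=2
cmp ecx, 0  (cmp 2,0)
jne top: taken
after or edi, 5: edi=15|5=15
after and edi, 255: edi=15&255=15
after sub ecx, 1: ecx=2-1=1
cmp ecx, 0  (cmp 1,0)
jne top: taken
after or edi, 5: edi=15|5=15
after and edi, 255: edi=15&255=15
after sub ecx, 1: ecx=1-1=0
cmp ecx, 0  (cmp 0,0)
jne top: not taken
halt.
Total executed instructions: 33.

33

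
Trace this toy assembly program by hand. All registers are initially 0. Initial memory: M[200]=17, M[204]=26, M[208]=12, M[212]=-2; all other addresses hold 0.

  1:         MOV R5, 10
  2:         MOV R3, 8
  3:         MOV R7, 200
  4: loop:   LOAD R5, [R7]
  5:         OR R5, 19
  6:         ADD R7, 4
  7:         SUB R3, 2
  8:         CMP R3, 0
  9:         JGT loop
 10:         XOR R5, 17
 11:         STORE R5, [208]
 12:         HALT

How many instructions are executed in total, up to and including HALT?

MOV R5, 10 → R5=10
MOV R3, 8 → R3=8
MOV R7, 200 → R7=200
LOAD R5, [R7] → R5=M[200]=17
OR R5, 19 → R5=17|19=19
ADD R7, 4 → R7=200+4=204
SUB R3, 2 → R3=8-2=6
CMP R3, 0  (cmp 6,0)
JGT loop: taken
LOAD R5, [R7] → R5=M[204]=26
OR R5, 19 → R5=26|19=27
ADD R7, 4 → R7=204+4=208
SUB R3, 2 → R3=6-2=4
CMP R3, 0  (cmp 4,0)
JGT loop: taken
LOAD R5, [R7] → R5=M[208]=12
OR R5, 19 → R5=12|19=31
ADD R7, 4 → R7=208+4=212
SUB R3, 2 → R3=4-2=2
CMP R3, 0  (cmp 2,0)
JGT loop: taken
LOAD R5, [R7] → R5=M[212]=-2
OR R5, 19 → R5=(-2)|19=-1
ADD R7, 4 → R7=212+4=216
SUB R3, 2 → R3=2-2=0
CMP R3, 0  (cmp 0,0)
JGT loop: not taken
XOR R5, 17 → R5=(-1)^17=-18
STORE R5, [208] → M[208]=-18
halt.
Total executed instructions: 30.

30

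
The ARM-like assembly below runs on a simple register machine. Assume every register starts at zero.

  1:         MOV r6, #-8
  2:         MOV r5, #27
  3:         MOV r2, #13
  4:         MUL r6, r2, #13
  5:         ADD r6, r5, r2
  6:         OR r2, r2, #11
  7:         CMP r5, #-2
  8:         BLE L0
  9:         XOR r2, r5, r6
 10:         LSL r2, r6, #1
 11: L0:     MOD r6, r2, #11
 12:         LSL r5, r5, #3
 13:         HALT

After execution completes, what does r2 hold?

80

after MOV r6, #-8: r6=-8
after MOV r5, #27: r5=27
after MOV r2, #13: r2=13
after MUL r6, r2, #13: r6=13*13=169
after ADD r6, r5, r2: r6=27+13=40
after OR r2, r2, #11: r2=13|11=15
CMP r5, #-2  (cmp 27,-2)
BLE L0: not taken
after XOR r2, r5, r6: r2=27^40=51
after LSL r2, r6, #1: r2=40<<1=80
after MOD r6, r2, #11: r6=80%11=3
after LSL r5, r5, #3: r5=27<<3=216
halt.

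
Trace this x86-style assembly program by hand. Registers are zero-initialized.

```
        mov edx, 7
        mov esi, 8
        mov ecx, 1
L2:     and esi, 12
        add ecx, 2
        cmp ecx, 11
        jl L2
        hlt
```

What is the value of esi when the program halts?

mov edx, 7 → edx=7
mov esi, 8 → esi=8
mov ecx, 1 → ecx=1
and esi, 12 → esi=8&12=8
add ecx, 2 → ecx=1+2=3
cmp ecx, 11  (cmp 3,11)
jl L2: taken
and esi, 12 → esi=8&12=8
add ecx, 2 → ecx=3+2=5
cmp ecx, 11  (cmp 5,11)
jl L2: taken
and esi, 12 → esi=8&12=8
add ecx, 2 → ecx=5+2=7
cmp ecx, 11  (cmp 7,11)
jl L2: taken
and esi, 12 → esi=8&12=8
add ecx, 2 → ecx=7+2=9
cmp ecx, 11  (cmp 9,11)
jl L2: taken
and esi, 12 → esi=8&12=8
add ecx, 2 → ecx=9+2=11
cmp ecx, 11  (cmp 11,11)
jl L2: not taken
halt.

8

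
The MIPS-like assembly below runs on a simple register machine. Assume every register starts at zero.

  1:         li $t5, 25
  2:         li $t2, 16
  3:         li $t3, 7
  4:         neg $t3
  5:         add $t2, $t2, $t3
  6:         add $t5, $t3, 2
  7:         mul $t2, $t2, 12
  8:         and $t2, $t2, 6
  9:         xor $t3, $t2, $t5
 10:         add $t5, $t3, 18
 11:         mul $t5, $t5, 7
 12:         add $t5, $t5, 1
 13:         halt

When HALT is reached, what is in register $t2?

4

after li $t5, 25: $t5=25
after li $t2, 16: $t2=16
after li $t3, 7: $t3=7
after neg $t3: $t3=-(7)=-7
after add $t2, $t2, $t3: $t2=16+(-7)=9
after add $t5, $t3, 2: $t5=(-7)+2=-5
after mul $t2, $t2, 12: $t2=9*12=108
after and $t2, $t2, 6: $t2=108&6=4
after xor $t3, $t2, $t5: $t3=4^(-5)=-1
after add $t5, $t3, 18: $t5=(-1)+18=17
after mul $t5, $t5, 7: $t5=17*7=119
after add $t5, $t5, 1: $t5=119+1=120
halt.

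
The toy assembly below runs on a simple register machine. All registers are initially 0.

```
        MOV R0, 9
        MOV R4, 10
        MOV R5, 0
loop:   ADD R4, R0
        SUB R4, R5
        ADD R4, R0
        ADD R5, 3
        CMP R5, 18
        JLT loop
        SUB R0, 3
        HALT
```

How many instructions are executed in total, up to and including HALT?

MOV R0, 9 → R0=9
MOV R4, 10 → R4=10
MOV R5, 0 → R5=0
ADD R4, R0 → R4=10+9=19
SUB R4, R5 → R4=19-0=19
ADD R4, R0 → R4=19+9=28
ADD R5, 3 → R5=0+3=3
CMP R5, 18  (cmp 3,18)
JLT loop: taken
ADD R4, R0 → R4=28+9=37
SUB R4, R5 → R4=37-3=34
ADD R4, R0 → R4=34+9=43
ADD R5, 3 → R5=3+3=6
CMP R5, 18  (cmp 6,18)
JLT loop: taken
ADD R4, R0 → R4=43+9=52
SUB R4, R5 → R4=52-6=46
ADD R4, R0 → R4=46+9=55
ADD R5, 3 → R5=6+3=9
CMP R5, 18  (cmp 9,18)
JLT loop: taken
ADD R4, R0 → R4=55+9=64
SUB R4, R5 → R4=64-9=55
ADD R4, R0 → R4=55+9=64
ADD R5, 3 → R5=9+3=12
CMP R5, 18  (cmp 12,18)
JLT loop: taken
ADD R4, R0 → R4=64+9=73
SUB R4, R5 → R4=73-12=61
ADD R4, R0 → R4=61+9=70
ADD R5, 3 → R5=12+3=15
CMP R5, 18  (cmp 15,18)
JLT loop: taken
ADD R4, R0 → R4=70+9=79
SUB R4, R5 → R4=79-15=64
ADD R4, R0 → R4=64+9=73
ADD R5, 3 → R5=15+3=18
CMP R5, 18  (cmp 18,18)
JLT loop: not taken
SUB R0, 3 → R0=9-3=6
halt.
Total executed instructions: 41.

41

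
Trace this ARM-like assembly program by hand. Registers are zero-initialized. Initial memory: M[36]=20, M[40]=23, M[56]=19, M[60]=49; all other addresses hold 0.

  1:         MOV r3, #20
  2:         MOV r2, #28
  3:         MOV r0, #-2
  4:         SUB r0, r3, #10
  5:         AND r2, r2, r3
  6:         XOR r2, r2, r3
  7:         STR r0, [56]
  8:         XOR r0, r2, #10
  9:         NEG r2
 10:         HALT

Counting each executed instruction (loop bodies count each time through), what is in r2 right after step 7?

after MOV r3, #20: r3=20
after MOV r2, #28: r2=28
after MOV r0, #-2: r0=-2
after SUB r0, r3, #10: r0=20-10=10
after AND r2, r2, r3: r2=28&20=20
after XOR r2, r2, r3: r2=20^20=0
STR r0, [56] → M[56]=10
After step 7: r2 = 0.

0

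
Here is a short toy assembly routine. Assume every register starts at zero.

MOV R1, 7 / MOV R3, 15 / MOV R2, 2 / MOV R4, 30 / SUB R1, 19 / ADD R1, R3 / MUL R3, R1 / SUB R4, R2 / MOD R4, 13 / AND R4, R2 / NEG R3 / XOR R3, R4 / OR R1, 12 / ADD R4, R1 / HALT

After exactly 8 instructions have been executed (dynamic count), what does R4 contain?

after MOV R1, 7: R1=7
after MOV R3, 15: R3=15
after MOV R2, 2: R2=2
after MOV R4, 30: R4=30
after SUB R1, 19: R1=7-19=-12
after ADD R1, R3: R1=(-12)+15=3
after MUL R3, R1: R3=15*3=45
after SUB R4, R2: R4=30-2=28
After step 8: R4 = 28.

28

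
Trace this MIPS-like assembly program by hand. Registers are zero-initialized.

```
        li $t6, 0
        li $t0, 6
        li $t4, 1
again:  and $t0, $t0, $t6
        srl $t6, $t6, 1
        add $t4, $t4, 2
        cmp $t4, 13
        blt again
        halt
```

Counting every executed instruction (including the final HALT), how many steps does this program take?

34

li $t6, 0 → $t6=0
li $t0, 6 → $t0=6
li $t4, 1 → $t4=1
and $t0, $t0, $t6 → $t0=6&0=0
srl $t6, $t6, 1 → $t6=0>>1=0
add $t4, $t4, 2 → $t4=1+2=3
cmp $t4, 13  (cmp 3,13)
blt again: taken
and $t0, $t0, $t6 → $t0=0&0=0
srl $t6, $t6, 1 → $t6=0>>1=0
add $t4, $t4, 2 → $t4=3+2=5
cmp $t4, 13  (cmp 5,13)
blt again: taken
and $t0, $t0, $t6 → $t0=0&0=0
srl $t6, $t6, 1 → $t6=0>>1=0
add $t4, $t4, 2 → $t4=5+2=7
cmp $t4, 13  (cmp 7,13)
blt again: taken
and $t0, $t0, $t6 → $t0=0&0=0
srl $t6, $t6, 1 → $t6=0>>1=0
add $t4, $t4, 2 → $t4=7+2=9
cmp $t4, 13  (cmp 9,13)
blt again: taken
and $t0, $t0, $t6 → $t0=0&0=0
srl $t6, $t6, 1 → $t6=0>>1=0
add $t4, $t4, 2 → $t4=9+2=11
cmp $t4, 13  (cmp 11,13)
blt again: taken
and $t0, $t0, $t6 → $t0=0&0=0
srl $t6, $t6, 1 → $t6=0>>1=0
add $t4, $t4, 2 → $t4=11+2=13
cmp $t4, 13  (cmp 13,13)
blt again: not taken
halt.
Total executed instructions: 34.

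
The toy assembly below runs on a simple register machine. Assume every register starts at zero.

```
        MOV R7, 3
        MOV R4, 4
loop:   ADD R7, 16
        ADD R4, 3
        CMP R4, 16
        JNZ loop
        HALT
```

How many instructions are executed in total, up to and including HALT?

19

after MOV R7, 3: R7=3
after MOV R4, 4: R4=4
after ADD R7, 16: R7=3+16=19
after ADD R4, 3: R4=4+3=7
CMP R4, 16  (cmp 7,16)
JNZ loop: taken
after ADD R7, 16: R7=19+16=35
after ADD R4, 3: R4=7+3=10
CMP R4, 16  (cmp 10,16)
JNZ loop: taken
after ADD R7, 16: R7=35+16=51
after ADD R4, 3: R4=10+3=13
CMP R4, 16  (cmp 13,16)
JNZ loop: taken
after ADD R7, 16: R7=51+16=67
after ADD R4, 3: R4=13+3=16
CMP R4, 16  (cmp 16,16)
JNZ loop: not taken
halt.
Total executed instructions: 19.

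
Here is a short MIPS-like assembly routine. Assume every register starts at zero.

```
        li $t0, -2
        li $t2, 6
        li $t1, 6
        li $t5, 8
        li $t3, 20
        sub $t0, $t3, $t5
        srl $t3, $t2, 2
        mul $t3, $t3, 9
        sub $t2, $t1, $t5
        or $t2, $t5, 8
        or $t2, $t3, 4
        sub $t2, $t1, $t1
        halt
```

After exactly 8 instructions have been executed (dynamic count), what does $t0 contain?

12

after li $t0, -2: $t0=-2
after li $t2, 6: $t2=6
after li $t1, 6: $t1=6
after li $t5, 8: $t5=8
after li $t3, 20: $t3=20
after sub $t0, $t3, $t5: $t0=20-8=12
after srl $t3, $t2, 2: $t3=6>>2=1
after mul $t3, $t3, 9: $t3=1*9=9
After step 8: $t0 = 12.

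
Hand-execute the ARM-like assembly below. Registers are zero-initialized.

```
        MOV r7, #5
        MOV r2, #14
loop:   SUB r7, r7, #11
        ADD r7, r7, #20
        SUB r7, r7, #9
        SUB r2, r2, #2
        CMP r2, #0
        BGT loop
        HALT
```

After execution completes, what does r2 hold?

0

after MOV r7, #5: r7=5
after MOV r2, #14: r2=14
after SUB r7, r7, #11: r7=5-11=-6
after ADD r7, r7, #20: r7=(-6)+20=14
after SUB r7, r7, #9: r7=14-9=5
after SUB r2, r2, #2: r2=14-2=12
CMP r2, #0  (cmp 12,0)
BGT loop: taken
after SUB r7, r7, #11: r7=5-11=-6
after ADD r7, r7, #20: r7=(-6)+20=14
after SUB r7, r7, #9: r7=14-9=5
after SUB r2, r2, #2: r2=12-2=10
CMP r2, #0  (cmp 10,0)
BGT loop: taken
after SUB r7, r7, #11: r7=5-11=-6
after ADD r7, r7, #20: r7=(-6)+20=14
after SUB r7, r7, #9: r7=14-9=5
after SUB r2, r2, #2: r2=10-2=8
CMP r2, #0  (cmp 8,0)
BGT loop: taken
after SUB r7, r7, #11: r7=5-11=-6
after ADD r7, r7, #20: r7=(-6)+20=14
after SUB r7, r7, #9: r7=14-9=5
after SUB r2, r2, #2: r2=8-2=6
CMP r2, #0  (cmp 6,0)
BGT loop: taken
after SUB r7, r7, #11: r7=5-11=-6
after ADD r7, r7, #20: r7=(-6)+20=14
after SUB r7, r7, #9: r7=14-9=5
after SUB r2, r2, #2: r2=6-2=4
CMP r2, #0  (cmp 4,0)
BGT loop: taken
after SUB r7, r7, #11: r7=5-11=-6
after ADD r7, r7, #20: r7=(-6)+20=14
after SUB r7, r7, #9: r7=14-9=5
after SUB r2, r2, #2: r2=4-2=2
CMP r2, #0  (cmp 2,0)
BGT loop: taken
after SUB r7, r7, #11: r7=5-11=-6
after ADD r7, r7, #20: r7=(-6)+20=14
after SUB r7, r7, #9: r7=14-9=5
after SUB r2, r2, #2: r2=2-2=0
CMP r2, #0  (cmp 0,0)
BGT loop: not taken
halt.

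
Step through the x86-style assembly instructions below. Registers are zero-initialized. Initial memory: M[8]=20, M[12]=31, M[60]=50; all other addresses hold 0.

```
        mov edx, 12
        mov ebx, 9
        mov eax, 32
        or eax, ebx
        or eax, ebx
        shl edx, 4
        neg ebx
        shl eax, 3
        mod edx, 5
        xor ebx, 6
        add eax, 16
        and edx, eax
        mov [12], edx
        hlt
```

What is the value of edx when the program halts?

edx=12
ebx=9
eax=32
eax=32|9=41
eax=41|9=41
edx=12<<4=192
ebx=-(9)=-9
eax=41<<3=328
edx=192%5=2
ebx=(-9)^6=-15
eax=328+16=344
edx=2&344=0
mov [12], edx → M[12]=0
halt.

0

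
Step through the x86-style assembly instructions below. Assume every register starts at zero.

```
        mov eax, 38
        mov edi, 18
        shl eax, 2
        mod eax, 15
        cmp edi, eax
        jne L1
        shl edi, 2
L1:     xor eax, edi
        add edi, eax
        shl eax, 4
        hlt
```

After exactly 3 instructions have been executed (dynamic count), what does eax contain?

after mov eax, 38: eax=38
after mov edi, 18: edi=18
after shl eax, 2: eax=38<<2=152
After step 3: eax = 152.

152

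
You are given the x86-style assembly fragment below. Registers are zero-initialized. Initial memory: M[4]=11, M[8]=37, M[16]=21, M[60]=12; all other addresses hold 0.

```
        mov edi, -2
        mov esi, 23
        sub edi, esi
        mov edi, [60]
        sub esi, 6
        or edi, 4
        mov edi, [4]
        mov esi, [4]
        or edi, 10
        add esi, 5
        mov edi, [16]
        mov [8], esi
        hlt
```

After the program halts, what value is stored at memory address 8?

after mov edi, -2: edi=-2
after mov esi, 23: esi=23
after sub edi, esi: edi=(-2)-23=-25
after mov edi, [60]: edi=M[60]=12
after sub esi, 6: esi=23-6=17
after or edi, 4: edi=12|4=12
after mov edi, [4]: edi=M[4]=11
after mov esi, [4]: esi=M[4]=11
after or edi, 10: edi=11|10=11
after add esi, 5: esi=11+5=16
after mov edi, [16]: edi=M[16]=21
mov [8], esi → M[8]=16
halt.

16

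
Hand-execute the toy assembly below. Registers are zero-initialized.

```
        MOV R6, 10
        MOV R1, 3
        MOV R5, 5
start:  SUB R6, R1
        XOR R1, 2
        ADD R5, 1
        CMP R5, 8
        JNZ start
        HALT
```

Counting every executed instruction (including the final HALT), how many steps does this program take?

19

MOV R6, 10 → R6=10
MOV R1, 3 → R1=3
MOV R5, 5 → R5=5
SUB R6, R1 → R6=10-3=7
XOR R1, 2 → R1=3^2=1
ADD R5, 1 → R5=5+1=6
CMP R5, 8  (cmp 6,8)
JNZ start: taken
SUB R6, R1 → R6=7-1=6
XOR R1, 2 → R1=1^2=3
ADD R5, 1 → R5=6+1=7
CMP R5, 8  (cmp 7,8)
JNZ start: taken
SUB R6, R1 → R6=6-3=3
XOR R1, 2 → R1=3^2=1
ADD R5, 1 → R5=7+1=8
CMP R5, 8  (cmp 8,8)
JNZ start: not taken
halt.
Total executed instructions: 19.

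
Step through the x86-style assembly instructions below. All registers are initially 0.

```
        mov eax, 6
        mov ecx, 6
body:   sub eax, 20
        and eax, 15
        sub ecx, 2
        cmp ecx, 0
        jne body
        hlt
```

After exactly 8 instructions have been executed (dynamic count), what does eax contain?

-18

mov eax, 6 → eax=6
mov ecx, 6 → ecx=6
sub eax, 20 → eax=6-20=-14
and eax, 15 → eax=(-14)&15=2
sub ecx, 2 → ecx=6-2=4
cmp ecx, 0  (cmp 4,0)
jne body: taken
sub eax, 20 → eax=2-20=-18
After step 8: eax = -18.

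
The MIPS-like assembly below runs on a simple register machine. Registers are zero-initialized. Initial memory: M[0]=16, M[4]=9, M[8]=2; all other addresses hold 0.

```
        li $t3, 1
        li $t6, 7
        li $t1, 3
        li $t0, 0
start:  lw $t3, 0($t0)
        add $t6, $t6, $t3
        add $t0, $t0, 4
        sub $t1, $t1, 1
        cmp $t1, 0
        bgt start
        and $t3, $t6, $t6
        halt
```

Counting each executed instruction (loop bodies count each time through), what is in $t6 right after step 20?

34

$t3=1
$t6=7
$t1=3
$t0=0
$t3=M[0]=16
$t6=7+16=23
$t0=0+4=4
$t1=3-1=2
cmp $t1, 0  (cmp 2,0)
bgt start: taken
$t3=M[4]=9
$t6=23+9=32
$t0=4+4=8
$t1=2-1=1
cmp $t1, 0  (cmp 1,0)
bgt start: taken
$t3=M[8]=2
$t6=32+2=34
$t0=8+4=12
$t1=1-1=0
After step 20: $t6 = 34.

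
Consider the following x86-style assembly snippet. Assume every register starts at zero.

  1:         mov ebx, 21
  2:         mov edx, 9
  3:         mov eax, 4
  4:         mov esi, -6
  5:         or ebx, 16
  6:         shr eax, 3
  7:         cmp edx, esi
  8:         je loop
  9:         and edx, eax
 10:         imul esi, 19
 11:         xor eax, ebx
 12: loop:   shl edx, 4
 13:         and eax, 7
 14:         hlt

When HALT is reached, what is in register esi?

mov ebx, 21 → ebx=21
mov edx, 9 → edx=9
mov eax, 4 → eax=4
mov esi, -6 → esi=-6
or ebx, 16 → ebx=21|16=21
shr eax, 3 → eax=4>>3=0
cmp edx, esi  (cmp 9,-6)
je loop: not taken
and edx, eax → edx=9&0=0
imul esi, 19 → esi=(-6)*19=-114
xor eax, ebx → eax=0^21=21
shl edx, 4 → edx=0<<4=0
and eax, 7 → eax=21&7=5
halt.

-114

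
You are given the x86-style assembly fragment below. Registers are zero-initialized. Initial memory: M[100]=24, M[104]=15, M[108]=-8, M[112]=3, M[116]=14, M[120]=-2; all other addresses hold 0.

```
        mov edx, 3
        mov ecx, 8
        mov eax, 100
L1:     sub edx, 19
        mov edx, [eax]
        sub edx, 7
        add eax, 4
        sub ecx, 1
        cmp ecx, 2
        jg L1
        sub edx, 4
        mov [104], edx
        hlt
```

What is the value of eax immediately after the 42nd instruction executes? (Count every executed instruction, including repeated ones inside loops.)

124

mov edx, 3 → edx=3
mov ecx, 8 → ecx=8
mov eax, 100 → eax=100
sub edx, 19 → edx=3-19=-16
mov edx, [eax] → edx=M[100]=24
sub edx, 7 → edx=24-7=17
add eax, 4 → eax=100+4=104
sub ecx, 1 → ecx=8-1=7
cmp ecx, 2  (cmp 7,2)
jg L1: taken
sub edx, 19 → edx=17-19=-2
mov edx, [eax] → edx=M[104]=15
sub edx, 7 → edx=15-7=8
add eax, 4 → eax=104+4=108
sub ecx, 1 → ecx=7-1=6
cmp ecx, 2  (cmp 6,2)
jg L1: taken
sub edx, 19 → edx=8-19=-11
mov edx, [eax] → edx=M[108]=-8
sub edx, 7 → edx=(-8)-7=-15
add eax, 4 → eax=108+4=112
sub ecx, 1 → ecx=6-1=5
cmp ecx, 2  (cmp 5,2)
jg L1: taken
sub edx, 19 → edx=(-15)-19=-34
mov edx, [eax] → edx=M[112]=3
sub edx, 7 → edx=3-7=-4
add eax, 4 → eax=112+4=116
sub ecx, 1 → ecx=5-1=4
cmp ecx, 2  (cmp 4,2)
jg L1: taken
sub edx, 19 → edx=(-4)-19=-23
mov edx, [eax] → edx=M[116]=14
sub edx, 7 → edx=14-7=7
add eax, 4 → eax=116+4=120
sub ecx, 1 → ecx=4-1=3
cmp ecx, 2  (cmp 3,2)
jg L1: taken
sub edx, 19 → edx=7-19=-12
mov edx, [eax] → edx=M[120]=-2
sub edx, 7 → edx=(-2)-7=-9
add eax, 4 → eax=120+4=124
After step 42: eax = 124.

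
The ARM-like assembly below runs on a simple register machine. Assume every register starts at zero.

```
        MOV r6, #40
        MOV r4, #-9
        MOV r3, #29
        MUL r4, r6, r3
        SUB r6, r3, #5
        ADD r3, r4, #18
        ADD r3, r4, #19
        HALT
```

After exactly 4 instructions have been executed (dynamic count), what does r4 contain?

1160

after MOV r6, #40: r6=40
after MOV r4, #-9: r4=-9
after MOV r3, #29: r3=29
after MUL r4, r6, r3: r4=40*29=1160
After step 4: r4 = 1160.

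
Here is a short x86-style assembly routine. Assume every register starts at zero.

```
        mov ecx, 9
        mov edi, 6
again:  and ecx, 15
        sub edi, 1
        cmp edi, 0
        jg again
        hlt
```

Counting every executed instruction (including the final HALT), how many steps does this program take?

27

ecx=9
edi=6
ecx=9&15=9
edi=6-1=5
cmp edi, 0  (cmp 5,0)
jg again: taken
ecx=9&15=9
edi=5-1=4
cmp edi, 0  (cmp 4,0)
jg again: taken
ecx=9&15=9
edi=4-1=3
cmp edi, 0  (cmp 3,0)
jg again: taken
ecx=9&15=9
edi=3-1=2
cmp edi, 0  (cmp 2,0)
jg again: taken
ecx=9&15=9
edi=2-1=1
cmp edi, 0  (cmp 1,0)
jg again: taken
ecx=9&15=9
edi=1-1=0
cmp edi, 0  (cmp 0,0)
jg again: not taken
halt.
Total executed instructions: 27.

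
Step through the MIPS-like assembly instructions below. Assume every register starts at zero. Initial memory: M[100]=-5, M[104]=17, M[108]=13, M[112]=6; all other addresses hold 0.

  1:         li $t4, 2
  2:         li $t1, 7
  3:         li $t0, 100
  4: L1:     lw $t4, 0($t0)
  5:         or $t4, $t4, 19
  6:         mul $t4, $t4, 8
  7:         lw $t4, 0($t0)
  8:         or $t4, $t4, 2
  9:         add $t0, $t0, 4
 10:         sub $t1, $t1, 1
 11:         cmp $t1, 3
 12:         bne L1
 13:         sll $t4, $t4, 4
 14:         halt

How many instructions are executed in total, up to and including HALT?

li $t4, 2 → $t4=2
li $t1, 7 → $t1=7
li $t0, 100 → $t0=100
lw $t4, 0($t0) → $t4=M[100]=-5
or $t4, $t4, 19 → $t4=(-5)|19=-5
mul $t4, $t4, 8 → $t4=(-5)*8=-40
lw $t4, 0($t0) → $t4=M[100]=-5
or $t4, $t4, 2 → $t4=(-5)|2=-5
add $t0, $t0, 4 → $t0=100+4=104
sub $t1, $t1, 1 → $t1=7-1=6
cmp $t1, 3  (cmp 6,3)
bne L1: taken
lw $t4, 0($t0) → $t4=M[104]=17
or $t4, $t4, 19 → $t4=17|19=19
mul $t4, $t4, 8 → $t4=19*8=152
lw $t4, 0($t0) → $t4=M[104]=17
or $t4, $t4, 2 → $t4=17|2=19
add $t0, $t0, 4 → $t0=104+4=108
sub $t1, $t1, 1 → $t1=6-1=5
cmp $t1, 3  (cmp 5,3)
bne L1: taken
lw $t4, 0($t0) → $t4=M[108]=13
or $t4, $t4, 19 → $t4=13|19=31
mul $t4, $t4, 8 → $t4=31*8=248
lw $t4, 0($t0) → $t4=M[108]=13
or $t4, $t4, 2 → $t4=13|2=15
add $t0, $t0, 4 → $t0=108+4=112
sub $t1, $t1, 1 → $t1=5-1=4
cmp $t1, 3  (cmp 4,3)
bne L1: taken
lw $t4, 0($t0) → $t4=M[112]=6
or $t4, $t4, 19 → $t4=6|19=23
mul $t4, $t4, 8 → $t4=23*8=184
lw $t4, 0($t0) → $t4=M[112]=6
or $t4, $t4, 2 → $t4=6|2=6
add $t0, $t0, 4 → $t0=112+4=116
sub $t1, $t1, 1 → $t1=4-1=3
cmp $t1, 3  (cmp 3,3)
bne L1: not taken
sll $t4, $t4, 4 → $t4=6<<4=96
halt.
Total executed instructions: 41.

41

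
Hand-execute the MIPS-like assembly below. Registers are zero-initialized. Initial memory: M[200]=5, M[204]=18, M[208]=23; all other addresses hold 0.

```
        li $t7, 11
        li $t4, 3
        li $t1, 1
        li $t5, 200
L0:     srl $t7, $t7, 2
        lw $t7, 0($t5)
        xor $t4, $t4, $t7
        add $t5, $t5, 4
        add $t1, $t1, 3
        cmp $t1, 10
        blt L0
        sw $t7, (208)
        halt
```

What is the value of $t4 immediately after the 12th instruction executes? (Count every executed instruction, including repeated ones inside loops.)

6

li $t7, 11 → $t7=11
li $t4, 3 → $t4=3
li $t1, 1 → $t1=1
li $t5, 200 → $t5=200
srl $t7, $t7, 2 → $t7=11>>2=2
lw $t7, 0($t5) → $t7=M[200]=5
xor $t4, $t4, $t7 → $t4=3^5=6
add $t5, $t5, 4 → $t5=200+4=204
add $t1, $t1, 3 → $t1=1+3=4
cmp $t1, 10  (cmp 4,10)
blt L0: taken
srl $t7, $t7, 2 → $t7=5>>2=1
After step 12: $t4 = 6.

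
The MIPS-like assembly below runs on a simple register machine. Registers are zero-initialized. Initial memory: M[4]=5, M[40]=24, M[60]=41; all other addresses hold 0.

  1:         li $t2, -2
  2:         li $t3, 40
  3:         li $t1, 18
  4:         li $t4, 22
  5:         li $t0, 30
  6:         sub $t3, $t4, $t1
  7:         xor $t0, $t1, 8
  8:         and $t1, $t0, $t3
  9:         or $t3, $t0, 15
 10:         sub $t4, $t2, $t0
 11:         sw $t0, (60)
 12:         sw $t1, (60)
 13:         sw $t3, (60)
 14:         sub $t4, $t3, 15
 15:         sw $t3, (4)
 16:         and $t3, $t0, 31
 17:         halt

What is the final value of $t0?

26

after li $t2, -2: $t2=-2
after li $t3, 40: $t3=40
after li $t1, 18: $t1=18
after li $t4, 22: $t4=22
after li $t0, 30: $t0=30
after sub $t3, $t4, $t1: $t3=22-18=4
after xor $t0, $t1, 8: $t0=18^8=26
after and $t1, $t0, $t3: $t1=26&4=0
after or $t3, $t0, 15: $t3=26|15=31
after sub $t4, $t2, $t0: $t4=(-2)-26=-28
sw $t0, (60) → M[60]=26
sw $t1, (60) → M[60]=0
sw $t3, (60) → M[60]=31
after sub $t4, $t3, 15: $t4=31-15=16
sw $t3, (4) → M[4]=31
after and $t3, $t0, 31: $t3=26&31=26
halt.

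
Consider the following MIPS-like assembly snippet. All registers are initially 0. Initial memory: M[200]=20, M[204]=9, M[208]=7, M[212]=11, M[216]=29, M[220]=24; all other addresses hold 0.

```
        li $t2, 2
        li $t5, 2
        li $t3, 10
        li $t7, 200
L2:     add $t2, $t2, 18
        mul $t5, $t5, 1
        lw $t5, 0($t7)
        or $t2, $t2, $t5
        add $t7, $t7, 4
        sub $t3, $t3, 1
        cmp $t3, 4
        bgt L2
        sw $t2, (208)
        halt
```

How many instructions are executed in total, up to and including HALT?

after li $t2, 2: $t2=2
after li $t5, 2: $t5=2
after li $t3, 10: $t3=10
after li $t7, 200: $t7=200
after add $t2, $t2, 18: $t2=2+18=20
after mul $t5, $t5, 1: $t5=2*1=2
after lw $t5, 0($t7): $t5=M[200]=20
after or $t2, $t2, $t5: $t2=20|20=20
after add $t7, $t7, 4: $t7=200+4=204
after sub $t3, $t3, 1: $t3=10-1=9
cmp $t3, 4  (cmp 9,4)
bgt L2: taken
after add $t2, $t2, 18: $t2=20+18=38
after mul $t5, $t5, 1: $t5=20*1=20
after lw $t5, 0($t7): $t5=M[204]=9
after or $t2, $t2, $t5: $t2=38|9=47
after add $t7, $t7, 4: $t7=204+4=208
after sub $t3, $t3, 1: $t3=9-1=8
cmp $t3, 4  (cmp 8,4)
bgt L2: taken
after add $t2, $t2, 18: $t2=47+18=65
after mul $t5, $t5, 1: $t5=9*1=9
after lw $t5, 0($t7): $t5=M[208]=7
after or $t2, $t2, $t5: $t2=65|7=71
after add $t7, $t7, 4: $t7=208+4=212
after sub $t3, $t3, 1: $t3=8-1=7
cmp $t3, 4  (cmp 7,4)
bgt L2: taken
after add $t2, $t2, 18: $t2=71+18=89
after mul $t5, $t5, 1: $t5=7*1=7
after lw $t5, 0($t7): $t5=M[212]=11
after or $t2, $t2, $t5: $t2=89|11=91
after add $t7, $t7, 4: $t7=212+4=216
after sub $t3, $t3, 1: $t3=7-1=6
cmp $t3, 4  (cmp 6,4)
bgt L2: taken
after add $t2, $t2, 18: $t2=91+18=109
after mul $t5, $t5, 1: $t5=11*1=11
after lw $t5, 0($t7): $t5=M[216]=29
after or $t2, $t2, $t5: $t2=109|29=125
after add $t7, $t7, 4: $t7=216+4=220
after sub $t3, $t3, 1: $t3=6-1=5
cmp $t3, 4  (cmp 5,4)
bgt L2: taken
after add $t2, $t2, 18: $t2=125+18=143
after mul $t5, $t5, 1: $t5=29*1=29
after lw $t5, 0($t7): $t5=M[220]=24
after or $t2, $t2, $t5: $t2=143|24=159
after add $t7, $t7, 4: $t7=220+4=224
after sub $t3, $t3, 1: $t3=5-1=4
cmp $t3, 4  (cmp 4,4)
bgt L2: not taken
sw $t2, (208) → M[208]=159
halt.
Total executed instructions: 54.

54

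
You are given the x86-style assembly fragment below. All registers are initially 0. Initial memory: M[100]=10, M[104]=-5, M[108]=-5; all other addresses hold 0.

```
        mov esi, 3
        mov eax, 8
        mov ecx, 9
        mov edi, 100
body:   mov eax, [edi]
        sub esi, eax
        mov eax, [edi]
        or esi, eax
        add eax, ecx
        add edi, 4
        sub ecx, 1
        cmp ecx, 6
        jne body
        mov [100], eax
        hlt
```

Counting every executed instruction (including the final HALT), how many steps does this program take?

33

mov esi, 3 → esi=3
mov eax, 8 → eax=8
mov ecx, 9 → ecx=9
mov edi, 100 → edi=100
mov eax, [edi] → eax=M[100]=10
sub esi, eax → esi=3-10=-7
mov eax, [edi] → eax=M[100]=10
or esi, eax → esi=(-7)|10=-5
add eax, ecx → eax=10+9=19
add edi, 4 → edi=100+4=104
sub ecx, 1 → ecx=9-1=8
cmp ecx, 6  (cmp 8,6)
jne body: taken
mov eax, [edi] → eax=M[104]=-5
sub esi, eax → esi=(-5)-(-5)=0
mov eax, [edi] → eax=M[104]=-5
or esi, eax → esi=0|(-5)=-5
add eax, ecx → eax=(-5)+8=3
add edi, 4 → edi=104+4=108
sub ecx, 1 → ecx=8-1=7
cmp ecx, 6  (cmp 7,6)
jne body: taken
mov eax, [edi] → eax=M[108]=-5
sub esi, eax → esi=(-5)-(-5)=0
mov eax, [edi] → eax=M[108]=-5
or esi, eax → esi=0|(-5)=-5
add eax, ecx → eax=(-5)+7=2
add edi, 4 → edi=108+4=112
sub ecx, 1 → ecx=7-1=6
cmp ecx, 6  (cmp 6,6)
jne body: not taken
mov [100], eax → M[100]=2
halt.
Total executed instructions: 33.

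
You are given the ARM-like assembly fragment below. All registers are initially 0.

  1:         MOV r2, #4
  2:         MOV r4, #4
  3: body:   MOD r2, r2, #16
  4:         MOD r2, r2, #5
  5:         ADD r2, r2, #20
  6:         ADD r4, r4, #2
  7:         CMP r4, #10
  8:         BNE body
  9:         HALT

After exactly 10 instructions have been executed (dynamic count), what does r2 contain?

MOV r2, #4 → r2=4
MOV r4, #4 → r4=4
MOD r2, r2, #16 → r2=4%16=4
MOD r2, r2, #5 → r2=4%5=4
ADD r2, r2, #20 → r2=4+20=24
ADD r4, r4, #2 → r4=4+2=6
CMP r4, #10  (cmp 6,10)
BNE body: taken
MOD r2, r2, #16 → r2=24%16=8
MOD r2, r2, #5 → r2=8%5=3
After step 10: r2 = 3.

3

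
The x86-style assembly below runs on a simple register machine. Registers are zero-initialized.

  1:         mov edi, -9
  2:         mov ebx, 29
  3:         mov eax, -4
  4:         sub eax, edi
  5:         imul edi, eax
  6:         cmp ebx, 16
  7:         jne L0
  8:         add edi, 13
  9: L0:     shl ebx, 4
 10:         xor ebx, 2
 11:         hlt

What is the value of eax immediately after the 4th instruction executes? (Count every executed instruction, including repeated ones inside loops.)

edi=-9
ebx=29
eax=-4
eax=(-4)-(-9)=5
After step 4: eax = 5.

5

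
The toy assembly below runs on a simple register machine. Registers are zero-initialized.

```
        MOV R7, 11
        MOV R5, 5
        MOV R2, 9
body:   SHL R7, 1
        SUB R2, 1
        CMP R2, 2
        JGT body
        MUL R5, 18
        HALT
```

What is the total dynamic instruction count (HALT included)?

MOV R7, 11 → R7=11
MOV R5, 5 → R5=5
MOV R2, 9 → R2=9
SHL R7, 1 → R7=11<<1=22
SUB R2, 1 → R2=9-1=8
CMP R2, 2  (cmp 8,2)
JGT body: taken
SHL R7, 1 → R7=22<<1=44
SUB R2, 1 → R2=8-1=7
CMP R2, 2  (cmp 7,2)
JGT body: taken
SHL R7, 1 → R7=44<<1=88
SUB R2, 1 → R2=7-1=6
CMP R2, 2  (cmp 6,2)
JGT body: taken
SHL R7, 1 → R7=88<<1=176
SUB R2, 1 → R2=6-1=5
CMP R2, 2  (cmp 5,2)
JGT body: taken
SHL R7, 1 → R7=176<<1=352
SUB R2, 1 → R2=5-1=4
CMP R2, 2  (cmp 4,2)
JGT body: taken
SHL R7, 1 → R7=352<<1=704
SUB R2, 1 → R2=4-1=3
CMP R2, 2  (cmp 3,2)
JGT body: taken
SHL R7, 1 → R7=704<<1=1408
SUB R2, 1 → R2=3-1=2
CMP R2, 2  (cmp 2,2)
JGT body: not taken
MUL R5, 18 → R5=5*18=90
halt.
Total executed instructions: 33.

33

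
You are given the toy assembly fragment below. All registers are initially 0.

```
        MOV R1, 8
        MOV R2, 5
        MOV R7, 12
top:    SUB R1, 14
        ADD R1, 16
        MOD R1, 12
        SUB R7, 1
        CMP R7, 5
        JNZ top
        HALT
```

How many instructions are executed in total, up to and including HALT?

46

after MOV R1, 8: R1=8
after MOV R2, 5: R2=5
after MOV R7, 12: R7=12
after SUB R1, 14: R1=8-14=-6
after ADD R1, 16: R1=(-6)+16=10
after MOD R1, 12: R1=10%12=10
after SUB R7, 1: R7=12-1=11
CMP R7, 5  (cmp 11,5)
JNZ top: taken
after SUB R1, 14: R1=10-14=-4
after ADD R1, 16: R1=(-4)+16=12
after MOD R1, 12: R1=12%12=0
after SUB R7, 1: R7=11-1=10
CMP R7, 5  (cmp 10,5)
JNZ top: taken
after SUB R1, 14: R1=0-14=-14
after ADD R1, 16: R1=(-14)+16=2
after MOD R1, 12: R1=2%12=2
after SUB R7, 1: R7=10-1=9
CMP R7, 5  (cmp 9,5)
JNZ top: taken
after SUB R1, 14: R1=2-14=-12
after ADD R1, 16: R1=(-12)+16=4
after MOD R1, 12: R1=4%12=4
after SUB R7, 1: R7=9-1=8
CMP R7, 5  (cmp 8,5)
JNZ top: taken
after SUB R1, 14: R1=4-14=-10
after ADD R1, 16: R1=(-10)+16=6
after MOD R1, 12: R1=6%12=6
after SUB R7, 1: R7=8-1=7
CMP R7, 5  (cmp 7,5)
JNZ top: taken
after SUB R1, 14: R1=6-14=-8
after ADD R1, 16: R1=(-8)+16=8
after MOD R1, 12: R1=8%12=8
after SUB R7, 1: R7=7-1=6
CMP R7, 5  (cmp 6,5)
JNZ top: taken
after SUB R1, 14: R1=8-14=-6
after ADD R1, 16: R1=(-6)+16=10
after MOD R1, 12: R1=10%12=10
after SUB R7, 1: R7=6-1=5
CMP R7, 5  (cmp 5,5)
JNZ top: not taken
halt.
Total executed instructions: 46.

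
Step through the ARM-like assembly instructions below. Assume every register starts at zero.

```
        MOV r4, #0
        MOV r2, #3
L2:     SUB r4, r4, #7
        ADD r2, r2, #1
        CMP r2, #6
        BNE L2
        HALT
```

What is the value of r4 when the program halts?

-21

r4=0
r2=3
r4=0-7=-7
r2=3+1=4
CMP r2, #6  (cmp 4,6)
BNE L2: taken
r4=(-7)-7=-14
r2=4+1=5
CMP r2, #6  (cmp 5,6)
BNE L2: taken
r4=(-14)-7=-21
r2=5+1=6
CMP r2, #6  (cmp 6,6)
BNE L2: not taken
halt.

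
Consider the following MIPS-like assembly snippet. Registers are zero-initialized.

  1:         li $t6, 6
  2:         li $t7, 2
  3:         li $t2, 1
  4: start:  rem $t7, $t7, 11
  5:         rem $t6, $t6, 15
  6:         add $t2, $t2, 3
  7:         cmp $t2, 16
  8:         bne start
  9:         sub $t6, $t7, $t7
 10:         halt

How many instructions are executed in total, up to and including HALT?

li $t6, 6 → $t6=6
li $t7, 2 → $t7=2
li $t2, 1 → $t2=1
rem $t7, $t7, 11 → $t7=2%11=2
rem $t6, $t6, 15 → $t6=6%15=6
add $t2, $t2, 3 → $t2=1+3=4
cmp $t2, 16  (cmp 4,16)
bne start: taken
rem $t7, $t7, 11 → $t7=2%11=2
rem $t6, $t6, 15 → $t6=6%15=6
add $t2, $t2, 3 → $t2=4+3=7
cmp $t2, 16  (cmp 7,16)
bne start: taken
rem $t7, $t7, 11 → $t7=2%11=2
rem $t6, $t6, 15 → $t6=6%15=6
add $t2, $t2, 3 → $t2=7+3=10
cmp $t2, 16  (cmp 10,16)
bne start: taken
rem $t7, $t7, 11 → $t7=2%11=2
rem $t6, $t6, 15 → $t6=6%15=6
add $t2, $t2, 3 → $t2=10+3=13
cmp $t2, 16  (cmp 13,16)
bne start: taken
rem $t7, $t7, 11 → $t7=2%11=2
rem $t6, $t6, 15 → $t6=6%15=6
add $t2, $t2, 3 → $t2=13+3=16
cmp $t2, 16  (cmp 16,16)
bne start: not taken
sub $t6, $t7, $t7 → $t6=2-2=0
halt.
Total executed instructions: 30.

30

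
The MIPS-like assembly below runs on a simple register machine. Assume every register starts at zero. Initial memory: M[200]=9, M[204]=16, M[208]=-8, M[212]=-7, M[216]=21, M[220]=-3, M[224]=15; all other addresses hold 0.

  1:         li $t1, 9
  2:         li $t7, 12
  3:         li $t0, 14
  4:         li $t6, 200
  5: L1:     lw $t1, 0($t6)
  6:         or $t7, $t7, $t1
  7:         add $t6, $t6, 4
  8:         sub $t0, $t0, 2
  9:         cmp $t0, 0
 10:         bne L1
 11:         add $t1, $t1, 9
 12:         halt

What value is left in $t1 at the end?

li $t1, 9 → $t1=9
li $t7, 12 → $t7=12
li $t0, 14 → $t0=14
li $t6, 200 → $t6=200
lw $t1, 0($t6) → $t1=M[200]=9
or $t7, $t7, $t1 → $t7=12|9=13
add $t6, $t6, 4 → $t6=200+4=204
sub $t0, $t0, 2 → $t0=14-2=12
cmp $t0, 0  (cmp 12,0)
bne L1: taken
lw $t1, 0($t6) → $t1=M[204]=16
or $t7, $t7, $t1 → $t7=13|16=29
add $t6, $t6, 4 → $t6=204+4=208
sub $t0, $t0, 2 → $t0=12-2=10
cmp $t0, 0  (cmp 10,0)
bne L1: taken
lw $t1, 0($t6) → $t1=M[208]=-8
or $t7, $t7, $t1 → $t7=29|(-8)=-3
add $t6, $t6, 4 → $t6=208+4=212
sub $t0, $t0, 2 → $t0=10-2=8
cmp $t0, 0  (cmp 8,0)
bne L1: taken
lw $t1, 0($t6) → $t1=M[212]=-7
or $t7, $t7, $t1 → $t7=(-3)|(-7)=-3
add $t6, $t6, 4 → $t6=212+4=216
sub $t0, $t0, 2 → $t0=8-2=6
cmp $t0, 0  (cmp 6,0)
bne L1: taken
lw $t1, 0($t6) → $t1=M[216]=21
or $t7, $t7, $t1 → $t7=(-3)|21=-3
add $t6, $t6, 4 → $t6=216+4=220
sub $t0, $t0, 2 → $t0=6-2=4
cmp $t0, 0  (cmp 4,0)
bne L1: taken
lw $t1, 0($t6) → $t1=M[220]=-3
or $t7, $t7, $t1 → $t7=(-3)|(-3)=-3
add $t6, $t6, 4 → $t6=220+4=224
sub $t0, $t0, 2 → $t0=4-2=2
cmp $t0, 0  (cmp 2,0)
bne L1: taken
lw $t1, 0($t6) → $t1=M[224]=15
or $t7, $t7, $t1 → $t7=(-3)|15=-1
add $t6, $t6, 4 → $t6=224+4=228
sub $t0, $t0, 2 → $t0=2-2=0
cmp $t0, 0  (cmp 0,0)
bne L1: not taken
add $t1, $t1, 9 → $t1=15+9=24
halt.

24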